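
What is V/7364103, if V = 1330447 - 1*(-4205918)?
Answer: 1845455/2454701 ≈ 0.75180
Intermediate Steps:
V = 5536365 (V = 1330447 + 4205918 = 5536365)
V/7364103 = 5536365/7364103 = 5536365*(1/7364103) = 1845455/2454701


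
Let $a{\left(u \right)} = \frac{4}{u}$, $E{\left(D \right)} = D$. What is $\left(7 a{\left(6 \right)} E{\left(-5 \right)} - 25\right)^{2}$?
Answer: $\frac{21025}{9} \approx 2336.1$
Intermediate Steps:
$\left(7 a{\left(6 \right)} E{\left(-5 \right)} - 25\right)^{2} = \left(7 \cdot \frac{4}{6} \left(-5\right) - 25\right)^{2} = \left(7 \cdot 4 \cdot \frac{1}{6} \left(-5\right) - 25\right)^{2} = \left(7 \cdot \frac{2}{3} \left(-5\right) - 25\right)^{2} = \left(\frac{14}{3} \left(-5\right) - 25\right)^{2} = \left(- \frac{70}{3} - 25\right)^{2} = \left(- \frac{145}{3}\right)^{2} = \frac{21025}{9}$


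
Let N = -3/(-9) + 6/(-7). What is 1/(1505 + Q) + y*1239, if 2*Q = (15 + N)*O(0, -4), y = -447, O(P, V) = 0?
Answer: -833518664/1505 ≈ -5.5383e+5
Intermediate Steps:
N = -11/21 (N = -3*(-⅑) + 6*(-⅐) = ⅓ - 6/7 = -11/21 ≈ -0.52381)
Q = 0 (Q = ((15 - 11/21)*0)/2 = ((304/21)*0)/2 = (½)*0 = 0)
1/(1505 + Q) + y*1239 = 1/(1505 + 0) - 447*1239 = 1/1505 - 553833 = -833518664/1505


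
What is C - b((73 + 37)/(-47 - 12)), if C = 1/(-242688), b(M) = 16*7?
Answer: -27181057/242688 ≈ -112.00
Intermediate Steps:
b(M) = 112
C = -1/242688 ≈ -4.1205e-6
C - b((73 + 37)/(-47 - 12)) = -1/242688 - 1*112 = -1/242688 - 112 = -27181057/242688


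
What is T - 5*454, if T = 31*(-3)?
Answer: -2363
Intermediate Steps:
T = -93
T - 5*454 = -93 - 5*454 = -93 - 2270 = -2363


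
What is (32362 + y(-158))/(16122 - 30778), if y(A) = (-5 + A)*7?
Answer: -31221/14656 ≈ -2.1303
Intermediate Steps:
y(A) = -35 + 7*A
(32362 + y(-158))/(16122 - 30778) = (32362 + (-35 + 7*(-158)))/(16122 - 30778) = (32362 + (-35 - 1106))/(-14656) = (32362 - 1141)*(-1/14656) = 31221*(-1/14656) = -31221/14656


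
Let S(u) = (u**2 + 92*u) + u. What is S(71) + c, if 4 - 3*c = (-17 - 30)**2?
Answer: 10909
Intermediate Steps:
c = -735 (c = 4/3 - (-17 - 30)**2/3 = 4/3 - 1/3*(-47)**2 = 4/3 - 1/3*2209 = 4/3 - 2209/3 = -735)
S(u) = u**2 + 93*u
S(71) + c = 71*(93 + 71) - 735 = 71*164 - 735 = 11644 - 735 = 10909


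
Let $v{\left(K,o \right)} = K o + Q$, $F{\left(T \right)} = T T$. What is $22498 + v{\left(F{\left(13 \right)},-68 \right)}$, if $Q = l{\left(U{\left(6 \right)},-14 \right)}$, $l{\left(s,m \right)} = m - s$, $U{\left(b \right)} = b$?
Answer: $10986$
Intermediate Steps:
$Q = -20$ ($Q = -14 - 6 = -20$)
$F{\left(T \right)} = T^{2}$
$v{\left(K,o \right)} = -20 + K o$ ($v{\left(K,o \right)} = K o - 20 = -20 + K o$)
$22498 + v{\left(F{\left(13 \right)},-68 \right)} = 22498 + \left(-20 + 13^{2} \left(-68\right)\right) = 22498 + \left(-20 + 169 \left(-68\right)\right) = 22498 - 11512 = 10986$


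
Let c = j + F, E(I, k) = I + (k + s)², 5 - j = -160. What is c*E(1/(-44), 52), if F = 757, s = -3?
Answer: 48701423/22 ≈ 2.2137e+6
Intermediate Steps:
j = 165 (j = 5 - 1*(-160) = 5 + 160 = 165)
E(I, k) = I + (-3 + k)² (E(I, k) = I + (k - 3)² = I + (-3 + k)²)
c = 922 (c = 165 + 757 = 922)
c*E(1/(-44), 52) = 922*(1/(-44) + (-3 + 52)²) = 922*(-1/44 + 49²) = 922*(-1/44 + 2401) = 922*(105643/44) = 48701423/22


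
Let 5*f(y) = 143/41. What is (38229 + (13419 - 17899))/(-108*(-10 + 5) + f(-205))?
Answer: 6918545/110843 ≈ 62.418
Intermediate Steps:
f(y) = 143/205 (f(y) = (143/41)/5 = (143*(1/41))/5 = (⅕)*(143/41) = 143/205)
(38229 + (13419 - 17899))/(-108*(-10 + 5) + f(-205)) = (38229 + (13419 - 17899))/(-108*(-10 + 5) + 143/205) = (38229 - 4480)/(-108*(-5) + 143/205) = 33749/(540 + 143/205) = 33749/(110843/205) = 33749*(205/110843) = 6918545/110843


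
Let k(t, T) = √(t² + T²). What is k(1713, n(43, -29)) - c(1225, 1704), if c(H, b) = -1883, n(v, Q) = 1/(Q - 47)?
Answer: 1883 + √16948915345/76 ≈ 3596.0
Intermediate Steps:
n(v, Q) = 1/(-47 + Q)
k(t, T) = √(T² + t²)
k(1713, n(43, -29)) - c(1225, 1704) = √((1/(-47 - 29))² + 1713²) - 1*(-1883) = √((1/(-76))² + 2934369) + 1883 = √((-1/76)² + 2934369) + 1883 = √(1/5776 + 2934369) + 1883 = √(16948915345/5776) + 1883 = √16948915345/76 + 1883 = 1883 + √16948915345/76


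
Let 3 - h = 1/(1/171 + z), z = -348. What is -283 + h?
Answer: -16661789/59507 ≈ -280.00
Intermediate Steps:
h = 178692/59507 (h = 3 - 1/(1/171 - 348) = 3 - 1/(-59507/171) = 3 - 1*(-171/59507) = 3 + 171/59507 = 178692/59507 ≈ 3.0029)
-283 + h = -283 + 178692/59507 = -16661789/59507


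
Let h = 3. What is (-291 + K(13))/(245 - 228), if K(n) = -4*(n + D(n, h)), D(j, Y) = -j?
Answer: -291/17 ≈ -17.118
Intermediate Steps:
K(n) = 0 (K(n) = -4*(n - n) = -4*0 = 0)
(-291 + K(13))/(245 - 228) = (-291 + 0)/(245 - 228) = -291/17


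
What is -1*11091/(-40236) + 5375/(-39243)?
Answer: 72991871/526327116 ≈ 0.13868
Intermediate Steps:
-1*11091/(-40236) + 5375/(-39243) = -11091*(-1/40236) + 5375*(-1/39243) = 3697/13412 - 5375/39243 = 72991871/526327116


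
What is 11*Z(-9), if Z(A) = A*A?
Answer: 891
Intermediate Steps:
Z(A) = A²
11*Z(-9) = 11*(-9)² = 11*81 = 891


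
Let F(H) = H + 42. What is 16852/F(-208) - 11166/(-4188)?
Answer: -5726885/57934 ≈ -98.852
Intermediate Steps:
F(H) = 42 + H
16852/F(-208) - 11166/(-4188) = 16852/(42 - 208) - 11166/(-4188) = 16852/(-166) - 11166*(-1/4188) = 16852*(-1/166) + 1861/698 = -8426/83 + 1861/698 = -5726885/57934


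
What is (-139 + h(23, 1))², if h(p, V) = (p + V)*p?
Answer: 170569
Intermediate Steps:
h(p, V) = p*(V + p) (h(p, V) = (V + p)*p = p*(V + p))
(-139 + h(23, 1))² = (-139 + 23*(1 + 23))² = (-139 + 23*24)² = (-139 + 552)² = 413² = 170569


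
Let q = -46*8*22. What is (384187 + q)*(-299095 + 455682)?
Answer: 58890961417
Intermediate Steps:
q = -8096 (q = -368*22 = -8096)
(384187 + q)*(-299095 + 455682) = (384187 - 8096)*(-299095 + 455682) = 376091*156587 = 58890961417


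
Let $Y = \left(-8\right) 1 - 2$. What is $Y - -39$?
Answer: $29$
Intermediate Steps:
$Y = -10$ ($Y = -8 - 2 = -10$)
$Y - -39 = -10 - -39 = -10 + 39 = 29$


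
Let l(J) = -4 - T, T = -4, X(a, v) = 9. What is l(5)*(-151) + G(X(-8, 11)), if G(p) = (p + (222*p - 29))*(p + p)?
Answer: 35604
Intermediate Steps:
l(J) = 0 (l(J) = -4 - 1*(-4) = -4 + 4 = 0)
G(p) = 2*p*(-29 + 223*p) (G(p) = (p + (-29 + 222*p))*(2*p) = (-29 + 223*p)*(2*p) = 2*p*(-29 + 223*p))
l(5)*(-151) + G(X(-8, 11)) = 0*(-151) + 2*9*(-29 + 223*9) = 0 + 2*9*(-29 + 2007) = 0 + 2*9*1978 = 0 + 35604 = 35604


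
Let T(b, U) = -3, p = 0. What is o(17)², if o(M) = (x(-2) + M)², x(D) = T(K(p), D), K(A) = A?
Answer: 38416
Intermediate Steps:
x(D) = -3
o(M) = (-3 + M)²
o(17)² = ((-3 + 17)²)² = (14²)² = 196² = 38416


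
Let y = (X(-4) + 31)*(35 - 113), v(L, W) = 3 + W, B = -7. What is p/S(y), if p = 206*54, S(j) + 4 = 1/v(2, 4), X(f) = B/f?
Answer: -2884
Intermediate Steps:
X(f) = -7/f
y = -5109/2 (y = (-7/(-4) + 31)*(35 - 113) = (-7*(-¼) + 31)*(-78) = (7/4 + 31)*(-78) = (131/4)*(-78) = -5109/2 ≈ -2554.5)
S(j) = -27/7 (S(j) = -4 + 1/(3 + 4) = -4 + 1/7 = -4 + ⅐ = -27/7)
p = 11124
p/S(y) = 11124/(-27/7) = 11124*(-7/27) = -2884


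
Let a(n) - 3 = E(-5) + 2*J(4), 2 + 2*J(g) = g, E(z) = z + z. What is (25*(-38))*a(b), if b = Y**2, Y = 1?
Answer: 4750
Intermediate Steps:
b = 1 (b = 1**2 = 1)
E(z) = 2*z
J(g) = -1 + g/2
a(n) = -5 (a(n) = 3 + (2*(-5) + 2*(-1 + (1/2)*4)) = 3 + (-10 + 2*(-1 + 2)) = 3 + (-10 + 2*1) = 3 + (-10 + 2) = 3 - 8 = -5)
(25*(-38))*a(b) = (25*(-38))*(-5) = -950*(-5) = 4750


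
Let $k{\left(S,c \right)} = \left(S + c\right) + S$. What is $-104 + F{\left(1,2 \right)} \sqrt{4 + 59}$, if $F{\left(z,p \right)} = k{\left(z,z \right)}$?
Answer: $-104 + 9 \sqrt{7} \approx -80.188$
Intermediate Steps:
$k{\left(S,c \right)} = c + 2 S$
$F{\left(z,p \right)} = 3 z$ ($F{\left(z,p \right)} = z + 2 z = 3 z$)
$-104 + F{\left(1,2 \right)} \sqrt{4 + 59} = -104 + 3 \cdot 1 \sqrt{4 + 59} = -104 + 3 \sqrt{63} = -104 + 3 \cdot 3 \sqrt{7} = -104 + 9 \sqrt{7}$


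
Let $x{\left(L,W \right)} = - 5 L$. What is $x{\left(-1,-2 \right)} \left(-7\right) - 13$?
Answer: $-48$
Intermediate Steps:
$x{\left(-1,-2 \right)} \left(-7\right) - 13 = \left(-5\right) \left(-1\right) \left(-7\right) - 13 = 5 \left(-7\right) - 13 = -35 - 13 = -48$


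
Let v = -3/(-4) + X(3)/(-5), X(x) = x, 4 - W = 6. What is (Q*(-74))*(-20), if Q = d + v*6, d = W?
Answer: -1628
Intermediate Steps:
W = -2 (W = 4 - 1*6 = 4 - 6 = -2)
d = -2
v = 3/20 (v = -3/(-4) + 3/(-5) = -3*(-¼) + 3*(-⅕) = ¾ - ⅗ = 3/20 ≈ 0.15000)
Q = -11/10 (Q = -2 + (3/20)*6 = -2 + 9/10 = -11/10 ≈ -1.1000)
(Q*(-74))*(-20) = -11/10*(-74)*(-20) = (407/5)*(-20) = -1628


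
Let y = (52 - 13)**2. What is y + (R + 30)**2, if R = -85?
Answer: 4546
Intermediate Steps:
y = 1521 (y = 39**2 = 1521)
y + (R + 30)**2 = 1521 + (-85 + 30)**2 = 1521 + (-55)**2 = 1521 + 3025 = 4546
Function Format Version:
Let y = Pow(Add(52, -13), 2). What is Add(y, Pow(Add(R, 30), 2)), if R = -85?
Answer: 4546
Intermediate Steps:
y = 1521 (y = Pow(39, 2) = 1521)
Add(y, Pow(Add(R, 30), 2)) = Add(1521, Pow(Add(-85, 30), 2)) = Add(1521, Pow(-55, 2)) = Add(1521, 3025) = 4546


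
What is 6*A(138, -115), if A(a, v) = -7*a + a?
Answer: -4968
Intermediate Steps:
A(a, v) = -6*a
6*A(138, -115) = 6*(-6*138) = 6*(-828) = -4968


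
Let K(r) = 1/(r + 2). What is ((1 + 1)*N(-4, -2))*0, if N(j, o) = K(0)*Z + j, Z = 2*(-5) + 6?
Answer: 0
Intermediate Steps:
Z = -4 (Z = -10 + 6 = -4)
K(r) = 1/(2 + r)
N(j, o) = -2 + j (N(j, o) = -4/(2 + 0) + j = -4/2 + j = (½)*(-4) + j = -2 + j)
((1 + 1)*N(-4, -2))*0 = ((1 + 1)*(-2 - 4))*0 = (2*(-6))*0 = -12*0 = 0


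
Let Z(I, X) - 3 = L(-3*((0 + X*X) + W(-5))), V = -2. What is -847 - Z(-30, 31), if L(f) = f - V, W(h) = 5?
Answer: 2046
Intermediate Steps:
L(f) = 2 + f (L(f) = f - 1*(-2) = f + 2 = 2 + f)
Z(I, X) = -10 - 3*X**2 (Z(I, X) = 3 + (2 - 3*((0 + X*X) + 5)) = 3 + (2 - 3*((0 + X**2) + 5)) = 3 + (2 - 3*(X**2 + 5)) = 3 + (2 - 3*(5 + X**2)) = 3 + (2 + (-15 - 3*X**2)) = 3 + (-13 - 3*X**2) = -10 - 3*X**2)
-847 - Z(-30, 31) = -847 - (-10 - 3*31**2) = -847 - (-10 - 3*961) = -847 - (-10 - 2883) = -847 - 1*(-2893) = -847 + 2893 = 2046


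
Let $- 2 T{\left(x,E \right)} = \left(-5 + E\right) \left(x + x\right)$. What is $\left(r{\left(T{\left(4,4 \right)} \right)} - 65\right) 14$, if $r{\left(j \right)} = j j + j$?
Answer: $-630$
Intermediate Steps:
$T{\left(x,E \right)} = - x \left(-5 + E\right)$ ($T{\left(x,E \right)} = - \frac{\left(-5 + E\right) \left(x + x\right)}{2} = - \frac{\left(-5 + E\right) 2 x}{2} = - \frac{2 x \left(-5 + E\right)}{2} = - x \left(-5 + E\right)$)
$r{\left(j \right)} = j + j^{2}$ ($r{\left(j \right)} = j^{2} + j = j + j^{2}$)
$\left(r{\left(T{\left(4,4 \right)} \right)} - 65\right) 14 = \left(4 \left(5 - 4\right) \left(1 + 4 \left(5 - 4\right)\right) - 65\right) 14 = \left(4 \cdot 1 \left(1 + 4 \cdot 1\right) - 65\right) 14 = \left(4 \left(1 + 4\right) - 65\right) 14 = \left(4 \cdot 5 - 65\right) 14 = \left(20 - 65\right) 14 = \left(-45\right) 14 = -630$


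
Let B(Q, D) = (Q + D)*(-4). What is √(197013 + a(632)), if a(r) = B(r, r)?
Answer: √191957 ≈ 438.13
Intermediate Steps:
B(Q, D) = -4*D - 4*Q (B(Q, D) = (D + Q)*(-4) = -4*D - 4*Q)
a(r) = -8*r (a(r) = -4*r - 4*r = -8*r)
√(197013 + a(632)) = √(197013 - 8*632) = √(197013 - 5056) = √191957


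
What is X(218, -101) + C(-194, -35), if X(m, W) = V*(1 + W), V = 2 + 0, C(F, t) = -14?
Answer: -214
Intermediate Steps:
V = 2
X(m, W) = 2 + 2*W (X(m, W) = 2*(1 + W) = 2 + 2*W)
X(218, -101) + C(-194, -35) = (2 + 2*(-101)) - 14 = (2 - 202) - 14 = -200 - 14 = -214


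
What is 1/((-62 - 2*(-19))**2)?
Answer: 1/576 ≈ 0.0017361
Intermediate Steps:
1/((-62 - 2*(-19))**2) = 1/((-62 + 38)**2) = 1/((-24)**2) = 1/576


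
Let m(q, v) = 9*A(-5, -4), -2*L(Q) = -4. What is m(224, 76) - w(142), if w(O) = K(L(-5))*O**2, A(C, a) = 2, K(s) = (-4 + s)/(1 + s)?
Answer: 40382/3 ≈ 13461.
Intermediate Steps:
L(Q) = 2 (L(Q) = -1/2*(-4) = 2)
K(s) = (-4 + s)/(1 + s)
m(q, v) = 18 (m(q, v) = 9*2 = 18)
w(O) = -2*O**2/3 (w(O) = ((-4 + 2)/(1 + 2))*O**2 = (-2/3)*O**2 = ((1/3)*(-2))*O**2 = -2*O**2/3)
m(224, 76) - w(142) = 18 - (-2)*142**2/3 = 18 - (-2)*20164/3 = 18 - 1*(-40328/3) = 18 + 40328/3 = 40382/3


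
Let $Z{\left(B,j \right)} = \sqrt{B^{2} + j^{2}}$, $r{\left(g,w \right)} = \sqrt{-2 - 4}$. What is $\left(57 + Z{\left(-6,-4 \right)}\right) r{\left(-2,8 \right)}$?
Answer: $i \sqrt{6} \left(57 + 2 \sqrt{13}\right) \approx 157.28 i$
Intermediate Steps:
$r{\left(g,w \right)} = i \sqrt{6}$ ($r{\left(g,w \right)} = \sqrt{-6} = i \sqrt{6}$)
$\left(57 + Z{\left(-6,-4 \right)}\right) r{\left(-2,8 \right)} = \left(57 + \sqrt{\left(-6\right)^{2} + \left(-4\right)^{2}}\right) i \sqrt{6} = \left(57 + \sqrt{36 + 16}\right) i \sqrt{6} = \left(57 + \sqrt{52}\right) i \sqrt{6} = \left(57 + 2 \sqrt{13}\right) i \sqrt{6} = i \sqrt{6} \left(57 + 2 \sqrt{13}\right)$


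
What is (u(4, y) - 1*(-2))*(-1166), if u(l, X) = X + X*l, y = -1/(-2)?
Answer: -5247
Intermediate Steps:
y = ½ (y = -1*(-½) = ½ ≈ 0.50000)
(u(4, y) - 1*(-2))*(-1166) = ((1 + 4)/2 - 1*(-2))*(-1166) = ((½)*5 + 2)*(-1166) = (5/2 + 2)*(-1166) = (9/2)*(-1166) = -5247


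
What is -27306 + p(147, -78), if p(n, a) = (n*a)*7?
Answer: -107568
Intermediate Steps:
p(n, a) = 7*a*n (p(n, a) = (a*n)*7 = 7*a*n)
-27306 + p(147, -78) = -27306 + 7*(-78)*147 = -27306 - 80262 = -107568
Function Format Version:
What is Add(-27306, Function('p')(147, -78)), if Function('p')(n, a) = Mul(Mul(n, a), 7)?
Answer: -107568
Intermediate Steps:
Function('p')(n, a) = Mul(7, a, n) (Function('p')(n, a) = Mul(Mul(a, n), 7) = Mul(7, a, n))
Add(-27306, Function('p')(147, -78)) = Add(-27306, Mul(7, -78, 147)) = Add(-27306, -80262) = -107568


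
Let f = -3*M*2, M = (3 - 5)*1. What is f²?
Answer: 144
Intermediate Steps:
M = -2 (M = -2*1 = -2)
f = 12 (f = -3*(-2)*2 = 6*2 = 12)
f² = 12² = 144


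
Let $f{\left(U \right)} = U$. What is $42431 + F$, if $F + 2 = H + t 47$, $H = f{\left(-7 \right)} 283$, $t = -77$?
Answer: $36829$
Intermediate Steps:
$H = -1981$ ($H = \left(-7\right) 283 = -1981$)
$F = -5602$ ($F = -2 - 5600 = -5602$)
$42431 + F = 42431 - 5602 = 36829$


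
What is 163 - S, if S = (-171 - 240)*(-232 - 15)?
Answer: -101354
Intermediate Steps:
S = 101517 (S = -411*(-247) = 101517)
163 - S = 163 - 1*101517 = 163 - 101517 = -101354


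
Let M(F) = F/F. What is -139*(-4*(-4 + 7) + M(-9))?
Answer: 1529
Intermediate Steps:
M(F) = 1
-139*(-4*(-4 + 7) + M(-9)) = -139*(-4*(-4 + 7) + 1) = -139*(-4*3 + 1) = -139*(-12 + 1) = -139*(-11) = 1529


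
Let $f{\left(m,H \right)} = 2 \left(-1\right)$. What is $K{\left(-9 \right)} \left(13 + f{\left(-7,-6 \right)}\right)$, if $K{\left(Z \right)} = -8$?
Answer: $-88$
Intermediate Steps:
$f{\left(m,H \right)} = -2$
$K{\left(-9 \right)} \left(13 + f{\left(-7,-6 \right)}\right) = - 8 \left(13 - 2\right) = \left(-8\right) 11 = -88$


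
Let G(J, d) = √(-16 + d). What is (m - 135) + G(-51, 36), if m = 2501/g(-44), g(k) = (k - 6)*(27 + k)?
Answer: -112249/850 + 2*√5 ≈ -127.59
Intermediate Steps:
g(k) = (-6 + k)*(27 + k)
m = 2501/850 (m = 2501/(-162 + (-44)² + 21*(-44)) = 2501/(-162 + 1936 - 924) = 2501/850 ≈ 2.9424)
(m - 135) + G(-51, 36) = (2501/850 - 135) + √(-16 + 36) = -112249/850 + √20 = -112249/850 + 2*√5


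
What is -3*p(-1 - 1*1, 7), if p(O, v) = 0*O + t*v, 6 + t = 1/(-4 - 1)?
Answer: 651/5 ≈ 130.20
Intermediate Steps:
t = -31/5 (t = -6 + 1/(-4 - 1) = -6 + 1/(-5) = -6 - ⅕ = -31/5 ≈ -6.2000)
p(O, v) = -31*v/5 (p(O, v) = 0*O - 31*v/5 = 0 - 31*v/5 = -31*v/5)
-3*p(-1 - 1*1, 7) = -(-93)*7/5 = -3*(-217/5) = 651/5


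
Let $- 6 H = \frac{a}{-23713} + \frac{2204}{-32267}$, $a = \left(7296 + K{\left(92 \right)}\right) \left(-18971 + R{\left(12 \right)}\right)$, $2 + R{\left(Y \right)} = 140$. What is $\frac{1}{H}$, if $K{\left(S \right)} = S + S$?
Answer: $- \frac{2295442113}{2272713565414} \approx -0.00101$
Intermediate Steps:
$K{\left(S \right)} = 2 S$
$R{\left(Y \right)} = 138$ ($R{\left(Y \right)} = -2 + 140 = 138$)
$a = -140870840$ ($a = \left(7296 + 2 \cdot 92\right) \left(-18971 + 138\right) = \left(7296 + 184\right) \left(-18833\right) = 7480 \left(-18833\right) = -140870840$)
$H = - \frac{2272713565414}{2295442113}$ ($H = - \frac{- \frac{140870840}{-23713} + \frac{2204}{-32267}}{6} = - \frac{\left(-140870840\right) \left(- \frac{1}{23713}\right) + 2204 \left(- \frac{1}{32267}\right)}{6} = - \frac{\frac{140870840}{23713} - \frac{2204}{32267}}{6} = \left(- \frac{1}{6}\right) \frac{4545427130828}{765147371} = - \frac{2272713565414}{2295442113} \approx -990.1$)
$\frac{1}{H} = \frac{1}{- \frac{2272713565414}{2295442113}} = - \frac{2295442113}{2272713565414}$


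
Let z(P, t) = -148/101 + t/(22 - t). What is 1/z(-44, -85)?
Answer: -10807/24421 ≈ -0.44253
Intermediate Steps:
z(P, t) = -148/101 + t/(22 - t) (z(P, t) = -148*1/101 + t/(22 - t) = -148/101 + t/(22 - t))
1/z(-44, -85) = 1/((3256 - 249*(-85))/(101*(-22 - 85))) = 1/((1/101)*(3256 + 21165)/(-107)) = 1/((1/101)*(-1/107)*24421) = 1/(-24421/10807) = -10807/24421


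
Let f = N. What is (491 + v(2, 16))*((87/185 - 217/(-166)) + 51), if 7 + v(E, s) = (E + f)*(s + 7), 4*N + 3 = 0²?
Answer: 3324254647/122840 ≈ 27062.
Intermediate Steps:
N = -¾ (N = -¾ + (¼)*0² = -¾ + (¼)*0 = -¾ + 0 = -¾ ≈ -0.75000)
f = -¾ ≈ -0.75000
v(E, s) = -7 + (7 + s)*(-¾ + E) (v(E, s) = -7 + (E - ¾)*(s + 7) = -7 + (-¾ + E)*(7 + s) = -7 + (7 + s)*(-¾ + E))
(491 + v(2, 16))*((87/185 - 217/(-166)) + 51) = (491 + (-49/4 + 7*2 - ¾*16 + 2*16))*((87/185 - 217/(-166)) + 51) = (491 + (-49/4 + 14 - 12 + 32))*((87*(1/185) - 217*(-1/166)) + 51) = (491 + 87/4)*((87/185 + 217/166) + 51) = 2051*(54587/30710 + 51)/4 = (2051/4)*(1620797/30710) = 3324254647/122840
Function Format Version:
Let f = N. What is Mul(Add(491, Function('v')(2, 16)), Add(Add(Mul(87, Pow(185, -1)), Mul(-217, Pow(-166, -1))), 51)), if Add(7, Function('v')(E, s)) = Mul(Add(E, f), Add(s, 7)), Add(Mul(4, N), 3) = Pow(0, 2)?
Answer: Rational(3324254647, 122840) ≈ 27062.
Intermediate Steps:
N = Rational(-3, 4) (N = Add(Rational(-3, 4), Mul(Rational(1, 4), Pow(0, 2))) = Add(Rational(-3, 4), Mul(Rational(1, 4), 0)) = Add(Rational(-3, 4), 0) = Rational(-3, 4) ≈ -0.75000)
f = Rational(-3, 4) ≈ -0.75000
Function('v')(E, s) = Add(-7, Mul(Add(7, s), Add(Rational(-3, 4), E))) (Function('v')(E, s) = Add(-7, Mul(Add(E, Rational(-3, 4)), Add(s, 7))) = Add(-7, Mul(Add(Rational(-3, 4), E), Add(7, s))) = Add(-7, Mul(Add(7, s), Add(Rational(-3, 4), E))))
Mul(Add(491, Function('v')(2, 16)), Add(Add(Mul(87, Pow(185, -1)), Mul(-217, Pow(-166, -1))), 51)) = Mul(Add(491, Add(Rational(-49, 4), Mul(7, 2), Mul(Rational(-3, 4), 16), Mul(2, 16))), Add(Add(Mul(87, Pow(185, -1)), Mul(-217, Pow(-166, -1))), 51)) = Mul(Add(491, Add(Rational(-49, 4), 14, -12, 32)), Add(Add(Mul(87, Rational(1, 185)), Mul(-217, Rational(-1, 166))), 51)) = Mul(Add(491, Rational(87, 4)), Add(Add(Rational(87, 185), Rational(217, 166)), 51)) = Mul(Rational(2051, 4), Add(Rational(54587, 30710), 51)) = Mul(Rational(2051, 4), Rational(1620797, 30710)) = Rational(3324254647, 122840)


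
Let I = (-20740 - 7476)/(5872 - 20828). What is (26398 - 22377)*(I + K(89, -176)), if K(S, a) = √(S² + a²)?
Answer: 28364134/3739 + 4021*√38897 ≈ 8.0062e+5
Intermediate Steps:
I = 7054/3739 (I = -28216/(-14956) = -28216*(-1/14956) = 7054/3739 ≈ 1.8866)
(26398 - 22377)*(I + K(89, -176)) = (26398 - 22377)*(7054/3739 + √(89² + (-176)²)) = 4021*(7054/3739 + √(7921 + 30976)) = 4021*(7054/3739 + √38897) = 28364134/3739 + 4021*√38897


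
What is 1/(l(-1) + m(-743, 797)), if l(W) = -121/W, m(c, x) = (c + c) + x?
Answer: -1/568 ≈ -0.0017606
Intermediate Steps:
m(c, x) = x + 2*c (m(c, x) = 2*c + x = x + 2*c)
1/(l(-1) + m(-743, 797)) = 1/(-121/(-1) + (797 + 2*(-743))) = 1/(-121*(-1) + (797 - 1486)) = 1/(121 - 689) = 1/(-568) = -1/568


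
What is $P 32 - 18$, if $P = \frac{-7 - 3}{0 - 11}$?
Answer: $\frac{122}{11} \approx 11.091$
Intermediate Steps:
$P = \frac{10}{11}$ ($P = - \frac{10}{-11} = \left(-10\right) \left(- \frac{1}{11}\right) = \frac{10}{11} \approx 0.90909$)
$P 32 - 18 = \frac{10}{11} \cdot 32 - 18 = \frac{320}{11} - 18 = \frac{122}{11}$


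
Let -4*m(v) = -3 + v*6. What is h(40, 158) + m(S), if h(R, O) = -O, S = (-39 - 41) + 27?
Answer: -311/4 ≈ -77.750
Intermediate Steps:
S = -53 (S = -80 + 27 = -53)
m(v) = 3/4 - 3*v/2 (m(v) = -(-3 + v*6)/4 = -(-3 + 6*v)/4 = 3/4 - 3*v/2)
h(40, 158) + m(S) = -1*158 + (3/4 - 3/2*(-53)) = -158 + (3/4 + 159/2) = -158 + 321/4 = -311/4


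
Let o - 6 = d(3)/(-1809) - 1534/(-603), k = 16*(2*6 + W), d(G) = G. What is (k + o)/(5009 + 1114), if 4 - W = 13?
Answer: 11365/1230723 ≈ 0.0092344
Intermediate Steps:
W = -9 (W = 4 - 1*13 = 4 - 13 = -9)
k = 48 (k = 16*(2*6 - 9) = 16*(12 - 9) = 16*3 = 48)
o = 1717/201 (o = 6 + (3/(-1809) - 1534/(-603)) = 6 + (3*(-1/1809) - 1534*(-1/603)) = 6 + (-1/603 + 1534/603) = 6 + 511/201 = 1717/201 ≈ 8.5423)
(k + o)/(5009 + 1114) = (48 + 1717/201)/(5009 + 1114) = (11365/201)/6123 = (11365/201)*(1/6123) = 11365/1230723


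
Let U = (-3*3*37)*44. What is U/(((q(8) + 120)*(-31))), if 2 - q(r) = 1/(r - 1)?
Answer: 102564/26443 ≈ 3.8787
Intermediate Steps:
q(r) = 2 - 1/(-1 + r) (q(r) = 2 - 1/(r - 1) = 2 - 1/(-1 + r))
U = -14652 (U = -9*37*44 = -333*44 = -14652)
U/(((q(8) + 120)*(-31))) = -14652*(-1/(31*((-3 + 2*8)/(-1 + 8) + 120))) = -14652*(-1/(31*((-3 + 16)/7 + 120))) = -14652*(-1/(31*((⅐)*13 + 120))) = -14652*(-1/(31*(13/7 + 120))) = -14652/((853/7)*(-31)) = -14652/(-26443/7) = -14652*(-7/26443) = 102564/26443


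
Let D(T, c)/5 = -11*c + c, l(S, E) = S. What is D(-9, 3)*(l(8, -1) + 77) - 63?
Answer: -12813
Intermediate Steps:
D(T, c) = -50*c (D(T, c) = 5*(-11*c + c) = 5*(-10*c) = -50*c)
D(-9, 3)*(l(8, -1) + 77) - 63 = (-50*3)*(8 + 77) - 63 = -150*85 - 63 = -12750 - 63 = -12813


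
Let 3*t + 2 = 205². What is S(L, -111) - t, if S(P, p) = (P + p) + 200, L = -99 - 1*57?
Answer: -42224/3 ≈ -14075.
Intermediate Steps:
L = -156 (L = -99 - 57 = -156)
S(P, p) = 200 + P + p
t = 42023/3 (t = -⅔ + (⅓)*205² = -⅔ + (⅓)*42025 = -⅔ + 42025/3 = 42023/3 ≈ 14008.)
S(L, -111) - t = (200 - 156 - 111) - 1*42023/3 = -67 - 42023/3 = -42224/3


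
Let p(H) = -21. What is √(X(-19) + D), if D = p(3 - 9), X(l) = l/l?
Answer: 2*I*√5 ≈ 4.4721*I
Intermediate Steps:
X(l) = 1
D = -21
√(X(-19) + D) = √(1 - 21) = √(-20) = 2*I*√5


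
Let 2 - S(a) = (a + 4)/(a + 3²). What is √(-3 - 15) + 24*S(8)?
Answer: 528/17 + 3*I*√2 ≈ 31.059 + 4.2426*I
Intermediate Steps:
S(a) = 2 - (4 + a)/(9 + a) (S(a) = 2 - (a + 4)/(a + 3²) = 2 - (4 + a)/(a + 9) = 2 - (4 + a)/(9 + a))
√(-3 - 15) + 24*S(8) = √(-3 - 15) + 24*((14 + 8)/(9 + 8)) = √(-18) + 24*(22/17) = 3*I*√2 + 24*((1/17)*22) = 3*I*√2 + 24*(22/17) = 3*I*√2 + 528/17 = 528/17 + 3*I*√2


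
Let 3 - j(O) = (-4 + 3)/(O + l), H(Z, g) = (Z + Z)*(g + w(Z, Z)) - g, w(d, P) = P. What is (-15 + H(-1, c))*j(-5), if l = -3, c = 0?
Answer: -299/8 ≈ -37.375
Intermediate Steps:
H(Z, g) = -g + 2*Z*(Z + g) (H(Z, g) = (Z + Z)*(g + Z) - g = (2*Z)*(Z + g) - g = 2*Z*(Z + g) - g = -g + 2*Z*(Z + g))
j(O) = 3 + 1/(-3 + O) (j(O) = 3 - (-4 + 3)/(O - 3) = 3 - (-1)/(-3 + O) = 3 + 1/(-3 + O))
(-15 + H(-1, c))*j(-5) = (-15 + (-1*0 + 2*(-1)² + 2*(-1)*0))*((-8 + 3*(-5))/(-3 - 5)) = (-15 + (0 + 2*1 + 0))*((-8 - 15)/(-8)) = (-15 + (0 + 2 + 0))*(-⅛*(-23)) = (-15 + 2)*(23/8) = -13*23/8 = -299/8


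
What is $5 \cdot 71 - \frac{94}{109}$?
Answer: $\frac{38601}{109} \approx 354.14$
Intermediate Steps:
$5 \cdot 71 - \frac{94}{109} = 355 - \frac{94}{109} = \frac{38601}{109}$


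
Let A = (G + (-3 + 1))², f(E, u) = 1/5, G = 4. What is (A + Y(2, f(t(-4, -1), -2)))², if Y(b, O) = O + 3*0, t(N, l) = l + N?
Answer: 441/25 ≈ 17.640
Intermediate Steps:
t(N, l) = N + l
f(E, u) = ⅕
Y(b, O) = O (Y(b, O) = O + 0 = O)
A = 4 (A = (4 + (-3 + 1))² = (4 - 2)² = 2² = 4)
(A + Y(2, f(t(-4, -1), -2)))² = (4 + ⅕)² = (21/5)² = 441/25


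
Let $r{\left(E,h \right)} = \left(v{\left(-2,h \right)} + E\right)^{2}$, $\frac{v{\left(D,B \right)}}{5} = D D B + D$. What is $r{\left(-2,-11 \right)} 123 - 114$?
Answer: $6620238$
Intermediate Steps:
$v{\left(D,B \right)} = 5 D + 5 B D^{2}$ ($v{\left(D,B \right)} = 5 \left(D D B + D\right) = 5 \left(D^{2} B + D\right) = 5 \left(B D^{2} + D\right) = 5 \left(D + B D^{2}\right) = 5 D + 5 B D^{2}$)
$r{\left(E,h \right)} = \left(-10 + E + 20 h\right)^{2}$ ($r{\left(E,h \right)} = \left(5 \left(-2\right) \left(1 + h \left(-2\right)\right) + E\right)^{2} = \left(5 \left(-2\right) \left(1 - 2 h\right) + E\right)^{2} = \left(\left(-10 + 20 h\right) + E\right)^{2} = \left(-10 + E + 20 h\right)^{2}$)
$r{\left(-2,-11 \right)} 123 - 114 = \left(-10 - 2 + 20 \left(-11\right)\right)^{2} \cdot 123 - 114 = \left(-10 - 2 - 220\right)^{2} \cdot 123 - 114 = \left(-232\right)^{2} \cdot 123 - 114 = 53824 \cdot 123 - 114 = 6620352 - 114 = 6620238$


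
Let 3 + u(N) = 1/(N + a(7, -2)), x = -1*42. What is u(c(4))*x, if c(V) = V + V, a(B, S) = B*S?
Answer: 133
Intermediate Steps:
c(V) = 2*V
x = -42
u(N) = -3 + 1/(-14 + N) (u(N) = -3 + 1/(N + 7*(-2)) = -3 + 1/(N - 14) = -3 + 1/(-14 + N))
u(c(4))*x = ((43 - 6*4)/(-14 + 2*4))*(-42) = ((43 - 3*8)/(-14 + 8))*(-42) = ((43 - 24)/(-6))*(-42) = -⅙*19*(-42) = -19/6*(-42) = 133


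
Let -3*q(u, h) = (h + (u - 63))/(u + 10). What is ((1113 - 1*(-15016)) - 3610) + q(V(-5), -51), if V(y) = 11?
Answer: 788800/63 ≈ 12521.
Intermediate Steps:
q(u, h) = -(-63 + h + u)/(3*(10 + u)) (q(u, h) = -(h + (u - 63))/(3*(u + 10)) = -(h + (-63 + u))/(3*(10 + u)) = -(-63 + h + u)/(3*(10 + u)))
((1113 - 1*(-15016)) - 3610) + q(V(-5), -51) = ((1113 - 1*(-15016)) - 3610) + (63 - 1*(-51) - 1*11)/(3*(10 + 11)) = ((1113 + 15016) - 3610) + (⅓)*(63 + 51 - 11)/21 = (16129 - 3610) + (⅓)*(1/21)*103 = 12519 + 103/63 = 788800/63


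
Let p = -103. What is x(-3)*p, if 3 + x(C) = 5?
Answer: -206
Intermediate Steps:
x(C) = 2 (x(C) = -3 + 5 = 2)
x(-3)*p = 2*(-103) = -206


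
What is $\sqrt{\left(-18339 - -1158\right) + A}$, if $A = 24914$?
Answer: $\sqrt{7733} \approx 87.938$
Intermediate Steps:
$\sqrt{\left(-18339 - -1158\right) + A} = \sqrt{\left(-18339 - -1158\right) + 24914} = \sqrt{\left(-18339 + 1158\right) + 24914} = \sqrt{-17181 + 24914} = \sqrt{7733}$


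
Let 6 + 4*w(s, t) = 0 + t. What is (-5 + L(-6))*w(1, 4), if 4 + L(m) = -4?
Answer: 13/2 ≈ 6.5000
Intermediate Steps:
L(m) = -8 (L(m) = -4 - 4 = -8)
w(s, t) = -3/2 + t/4 (w(s, t) = -3/2 + (0 + t)/4 = -3/2 + t/4)
(-5 + L(-6))*w(1, 4) = (-5 - 8)*(-3/2 + (¼)*4) = -13*(-3/2 + 1) = -13*(-½) = 13/2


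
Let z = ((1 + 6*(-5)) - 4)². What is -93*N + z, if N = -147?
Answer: 14760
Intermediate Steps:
z = 1089 (z = ((1 - 30) - 4)² = (-29 - 4)² = (-33)² = 1089)
-93*N + z = -93*(-147) + 1089 = 13671 + 1089 = 14760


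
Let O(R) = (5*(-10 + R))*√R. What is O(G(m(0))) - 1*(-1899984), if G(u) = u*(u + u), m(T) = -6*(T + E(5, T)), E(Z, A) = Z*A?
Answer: 1899984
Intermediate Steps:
E(Z, A) = A*Z
m(T) = -36*T (m(T) = -6*(T + T*5) = -6*(T + 5*T) = -36*T)
G(u) = 2*u² (G(u) = u*(2*u) = 2*u²)
O(R) = √R*(-50 + 5*R) (O(R) = (-50 + 5*R)*√R = √R*(-50 + 5*R))
O(G(m(0))) - 1*(-1899984) = 5*√(2*(-36*0)²)*(-10 + 2*(-36*0)²) - 1*(-1899984) = 5*√(2*0²)*(-10 + 2*0²) + 1899984 = 5*√(2*0)*(-10 + 2*0) + 1899984 = 5*√0*(-10 + 0) + 1899984 = 5*0*(-10) + 1899984 = 0 + 1899984 = 1899984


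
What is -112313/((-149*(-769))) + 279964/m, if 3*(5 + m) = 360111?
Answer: 4649350267/3438346648 ≈ 1.3522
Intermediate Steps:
m = 120032 (m = -5 + (1/3)*360111 = -5 + 120037 = 120032)
-112313/((-149*(-769))) + 279964/m = -112313/((-149*(-769))) + 279964/120032 = -112313/114581 + 279964*(1/120032) = -112313*1/114581 + 69991/30008 = -112313/114581 + 69991/30008 = 4649350267/3438346648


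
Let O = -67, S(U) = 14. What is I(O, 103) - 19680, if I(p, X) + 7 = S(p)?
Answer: -19673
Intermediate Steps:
I(p, X) = 7 (I(p, X) = -7 + 14 = 7)
I(O, 103) - 19680 = 7 - 19680 = -19673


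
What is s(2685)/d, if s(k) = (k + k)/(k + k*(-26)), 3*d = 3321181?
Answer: -6/83029525 ≈ -7.2263e-8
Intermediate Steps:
d = 3321181/3 (d = (⅓)*3321181 = 3321181/3 ≈ 1.1071e+6)
s(k) = -2/25 (s(k) = (2*k)/(k - 26*k) = (2*k)/((-25*k)) = (2*k)*(-1/(25*k)) = -2/25)
s(2685)/d = -2/(25*3321181/3) = -2/25*3/3321181 = -6/83029525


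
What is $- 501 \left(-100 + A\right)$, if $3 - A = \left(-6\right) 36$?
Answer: $-59619$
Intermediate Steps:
$A = 219$ ($A = 3 - \left(-6\right) 36 = 3 - -216 = 3 + 216 = 219$)
$- 501 \left(-100 + A\right) = - 501 \left(-100 + 219\right) = \left(-501\right) 119 = -59619$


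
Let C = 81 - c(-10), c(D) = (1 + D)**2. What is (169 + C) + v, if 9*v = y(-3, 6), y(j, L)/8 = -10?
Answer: 1441/9 ≈ 160.11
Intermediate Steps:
y(j, L) = -80 (y(j, L) = 8*(-10) = -80)
v = -80/9 (v = (1/9)*(-80) = -80/9 ≈ -8.8889)
C = 0 (C = 81 - (1 - 10)**2 = 81 - 1*(-9)**2 = 81 - 1*81 = 81 - 81 = 0)
(169 + C) + v = (169 + 0) - 80/9 = 169 - 80/9 = 1441/9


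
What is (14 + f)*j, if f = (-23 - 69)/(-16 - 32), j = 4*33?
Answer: 2101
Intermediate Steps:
j = 132
f = 23/12 (f = -92/(-48) = -92*(-1/48) = 23/12 ≈ 1.9167)
(14 + f)*j = (14 + 23/12)*132 = (191/12)*132 = 2101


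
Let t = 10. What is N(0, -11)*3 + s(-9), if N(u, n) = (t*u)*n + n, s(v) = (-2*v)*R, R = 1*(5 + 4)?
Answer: 129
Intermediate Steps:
R = 9 (R = 1*9 = 9)
s(v) = -18*v (s(v) = -2*v*9 = -18*v)
N(u, n) = n + 10*n*u (N(u, n) = (10*u)*n + n = 10*n*u + n = n + 10*n*u)
N(0, -11)*3 + s(-9) = -11*(1 + 10*0)*3 - 18*(-9) = -11*(1 + 0)*3 + 162 = -11*1*3 + 162 = -11*3 + 162 = -33 + 162 = 129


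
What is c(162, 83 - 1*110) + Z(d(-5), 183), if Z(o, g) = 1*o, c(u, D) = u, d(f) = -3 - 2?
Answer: 157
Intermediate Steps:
d(f) = -5
Z(o, g) = o
c(162, 83 - 1*110) + Z(d(-5), 183) = 162 - 5 = 157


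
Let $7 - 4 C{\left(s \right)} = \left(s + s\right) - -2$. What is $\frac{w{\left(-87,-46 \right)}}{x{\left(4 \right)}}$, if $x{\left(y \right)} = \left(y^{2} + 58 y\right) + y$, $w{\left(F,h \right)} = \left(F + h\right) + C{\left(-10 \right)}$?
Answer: $- \frac{169}{336} \approx -0.50298$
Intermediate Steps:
$C{\left(s \right)} = \frac{5}{4} - \frac{s}{2}$ ($C{\left(s \right)} = \frac{7}{4} - \frac{\left(s + s\right) - -2}{4} = \frac{7}{4} - \frac{2 s + 2}{4} = \frac{7}{4} - \frac{2 + 2 s}{4} = \frac{7}{4} - \left(\frac{1}{2} + \frac{s}{2}\right) = \frac{5}{4} - \frac{s}{2}$)
$w{\left(F,h \right)} = \frac{25}{4} + F + h$ ($w{\left(F,h \right)} = \left(F + h\right) + \left(\frac{5}{4} - -5\right) = \left(F + h\right) + \left(\frac{5}{4} + 5\right) = \left(F + h\right) + \frac{25}{4} = \frac{25}{4} + F + h$)
$x{\left(y \right)} = y^{2} + 59 y$
$\frac{w{\left(-87,-46 \right)}}{x{\left(4 \right)}} = \frac{\frac{25}{4} - 87 - 46}{4 \left(59 + 4\right)} = - \frac{507}{4 \cdot 4 \cdot 63} = - \frac{507}{4 \cdot 252} = \left(- \frac{507}{4}\right) \frac{1}{252} = - \frac{169}{336}$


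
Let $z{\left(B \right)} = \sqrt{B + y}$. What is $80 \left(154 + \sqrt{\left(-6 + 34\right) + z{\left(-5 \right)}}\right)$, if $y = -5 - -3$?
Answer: $12320 + 80 \sqrt{28 + i \sqrt{7}} \approx 12744.0 + 19.978 i$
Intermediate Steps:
$y = -2$ ($y = -5 + 3 = -2$)
$z{\left(B \right)} = \sqrt{-2 + B}$ ($z{\left(B \right)} = \sqrt{B - 2} = \sqrt{-2 + B}$)
$80 \left(154 + \sqrt{\left(-6 + 34\right) + z{\left(-5 \right)}}\right) = 80 \left(154 + \sqrt{\left(-6 + 34\right) + \sqrt{-2 - 5}}\right) = 80 \left(154 + \sqrt{28 + \sqrt{-7}}\right) = 80 \left(154 + \sqrt{28 + i \sqrt{7}}\right) = 12320 + 80 \sqrt{28 + i \sqrt{7}}$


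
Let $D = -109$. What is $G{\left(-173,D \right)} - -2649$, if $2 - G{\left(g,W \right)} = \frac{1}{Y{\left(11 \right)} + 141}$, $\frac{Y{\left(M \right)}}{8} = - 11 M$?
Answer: $\frac{2192378}{827} \approx 2651.0$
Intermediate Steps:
$Y{\left(M \right)} = - 88 M$ ($Y{\left(M \right)} = 8 \left(- 11 M\right) = - 88 M$)
$G{\left(g,W \right)} = \frac{1655}{827}$ ($G{\left(g,W \right)} = 2 - \frac{1}{\left(-88\right) 11 + 141} = 2 - \frac{1}{-968 + 141} = 2 - \frac{1}{-827} = 2 - - \frac{1}{827} = 2 + \frac{1}{827} = \frac{1655}{827}$)
$G{\left(-173,D \right)} - -2649 = \frac{1655}{827} - -2649 = \frac{1655}{827} + 2649 = \frac{2192378}{827}$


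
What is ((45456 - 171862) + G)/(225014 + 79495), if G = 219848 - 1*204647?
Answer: -111205/304509 ≈ -0.36519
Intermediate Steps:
G = 15201 (G = 219848 - 204647 = 15201)
((45456 - 171862) + G)/(225014 + 79495) = ((45456 - 171862) + 15201)/(225014 + 79495) = (-126406 + 15201)/304509 = -111205*1/304509 = -111205/304509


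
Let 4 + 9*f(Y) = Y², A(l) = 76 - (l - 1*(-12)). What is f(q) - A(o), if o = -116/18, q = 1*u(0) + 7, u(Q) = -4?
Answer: -629/9 ≈ -69.889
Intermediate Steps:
q = 3 (q = 1*(-4) + 7 = -4 + 7 = 3)
o = -58/9 (o = -116*1/18 = -58/9 ≈ -6.4444)
A(l) = 64 - l (A(l) = 76 - (l + 12) = 76 - (12 + l) = 76 + (-12 - l) = 64 - l)
f(Y) = -4/9 + Y²/9
f(q) - A(o) = (-4/9 + (⅑)*3²) - (64 - 1*(-58/9)) = (-4/9 + (⅑)*9) - (64 + 58/9) = (-4/9 + 1) - 1*634/9 = 5/9 - 634/9 = -629/9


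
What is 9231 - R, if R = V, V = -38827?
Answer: 48058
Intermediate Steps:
R = -38827
9231 - R = 9231 - 1*(-38827) = 9231 + 38827 = 48058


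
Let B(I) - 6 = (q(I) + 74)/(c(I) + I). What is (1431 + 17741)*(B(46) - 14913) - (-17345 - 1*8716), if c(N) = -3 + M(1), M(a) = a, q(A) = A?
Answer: -3142905213/11 ≈ -2.8572e+8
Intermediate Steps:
c(N) = -2 (c(N) = -3 + 1 = -2)
B(I) = 6 + (74 + I)/(-2 + I) (B(I) = 6 + (I + 74)/(-2 + I) = 6 + (74 + I)/(-2 + I))
(1431 + 17741)*(B(46) - 14913) - (-17345 - 1*8716) = (1431 + 17741)*((62 + 7*46)/(-2 + 46) - 14913) - (-17345 - 1*8716) = 19172*((62 + 322)/44 - 14913) - (-17345 - 8716) = 19172*((1/44)*384 - 14913) - 1*(-26061) = 19172*(96/11 - 14913) + 26061 = 19172*(-163947/11) + 26061 = -3143191884/11 + 26061 = -3142905213/11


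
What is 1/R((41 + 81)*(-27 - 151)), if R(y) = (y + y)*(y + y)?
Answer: 1/1886338624 ≈ 5.3013e-10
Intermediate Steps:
R(y) = 4*y² (R(y) = (2*y)*(2*y) = 4*y²)
1/R((41 + 81)*(-27 - 151)) = 1/(4*((41 + 81)*(-27 - 151))²) = 1/(4*(122*(-178))²) = 1/(4*(-21716)²) = 1/(4*471584656) = 1/1886338624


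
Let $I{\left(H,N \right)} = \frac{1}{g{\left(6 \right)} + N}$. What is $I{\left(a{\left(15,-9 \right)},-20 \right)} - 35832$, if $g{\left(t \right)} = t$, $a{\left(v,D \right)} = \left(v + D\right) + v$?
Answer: $- \frac{501649}{14} \approx -35832.0$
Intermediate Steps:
$a{\left(v,D \right)} = D + 2 v$ ($a{\left(v,D \right)} = \left(D + v\right) + v = D + 2 v$)
$I{\left(H,N \right)} = \frac{1}{6 + N}$
$I{\left(a{\left(15,-9 \right)},-20 \right)} - 35832 = \frac{1}{6 - 20} - 35832 = \frac{1}{-14} - 35832 = - \frac{1}{14} - 35832 = - \frac{501649}{14}$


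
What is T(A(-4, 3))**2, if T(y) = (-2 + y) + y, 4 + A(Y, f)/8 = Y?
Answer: 16900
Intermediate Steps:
A(Y, f) = -32 + 8*Y
T(y) = -2 + 2*y
T(A(-4, 3))**2 = (-2 + 2*(-32 + 8*(-4)))**2 = (-2 + 2*(-32 - 32))**2 = (-2 + 2*(-64))**2 = (-2 - 128)**2 = (-130)**2 = 16900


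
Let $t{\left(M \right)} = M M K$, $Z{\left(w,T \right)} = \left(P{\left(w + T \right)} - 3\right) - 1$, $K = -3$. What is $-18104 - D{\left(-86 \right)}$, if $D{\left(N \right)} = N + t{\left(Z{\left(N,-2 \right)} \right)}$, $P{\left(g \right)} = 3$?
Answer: $-18015$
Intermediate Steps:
$Z{\left(w,T \right)} = -1$ ($Z{\left(w,T \right)} = \left(3 - 3\right) - 1 = 0 - 1 = -1$)
$t{\left(M \right)} = - 3 M^{2}$ ($t{\left(M \right)} = M M \left(-3\right) = M^{2} \left(-3\right) = - 3 M^{2}$)
$D{\left(N \right)} = -3 + N$ ($D{\left(N \right)} = N - 3 \left(-1\right)^{2} = N - 3 = -3 + N$)
$-18104 - D{\left(-86 \right)} = -18104 - \left(-3 - 86\right) = -18104 - -89 = -18104 + 89 = -18015$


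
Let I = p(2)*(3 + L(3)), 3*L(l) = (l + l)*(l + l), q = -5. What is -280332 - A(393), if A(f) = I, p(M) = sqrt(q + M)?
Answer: -280332 - 15*I*sqrt(3) ≈ -2.8033e+5 - 25.981*I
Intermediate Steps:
L(l) = 4*l**2/3 (L(l) = ((l + l)*(l + l))/3 = ((2*l)*(2*l))/3 = (4*l**2)/3 = 4*l**2/3)
p(M) = sqrt(-5 + M)
I = 15*I*sqrt(3) (I = sqrt(-5 + 2)*(3 + (4/3)*3**2) = sqrt(-3)*(3 + (4/3)*9) = (I*sqrt(3))*(3 + 12) = (I*sqrt(3))*15 = 15*I*sqrt(3) ≈ 25.981*I)
A(f) = 15*I*sqrt(3)
-280332 - A(393) = -280332 - 15*I*sqrt(3)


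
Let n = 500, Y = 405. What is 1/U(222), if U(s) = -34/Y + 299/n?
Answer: 40500/20819 ≈ 1.9453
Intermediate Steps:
U(s) = 20819/40500 (U(s) = -34/405 + 299/500 = 20819/40500)
1/U(222) = 1/(20819/40500) = 40500/20819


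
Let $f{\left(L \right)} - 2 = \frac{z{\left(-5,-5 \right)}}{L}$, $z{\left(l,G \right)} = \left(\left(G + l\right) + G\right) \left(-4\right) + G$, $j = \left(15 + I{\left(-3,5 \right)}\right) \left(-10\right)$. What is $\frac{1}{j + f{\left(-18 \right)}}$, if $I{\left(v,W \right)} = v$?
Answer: $- \frac{18}{2179} \approx -0.0082607$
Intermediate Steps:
$j = -120$ ($j = \left(15 - 3\right) \left(-10\right) = 12 \left(-10\right) = -120$)
$z{\left(l,G \right)} = - 7 G - 4 l$ ($z{\left(l,G \right)} = \left(l + 2 G\right) \left(-4\right) + G = \left(- 8 G - 4 l\right) + G = - 7 G - 4 l$)
$f{\left(L \right)} = 2 + \frac{55}{L}$ ($f{\left(L \right)} = 2 + \frac{\left(-7\right) \left(-5\right) - -20}{L} = 2 + \frac{35 + 20}{L} = 2 + \frac{55}{L}$)
$\frac{1}{j + f{\left(-18 \right)}} = \frac{1}{-120 + \left(2 + \frac{55}{-18}\right)} = \frac{1}{-120 + \left(2 + 55 \left(- \frac{1}{18}\right)\right)} = \frac{1}{-120 + \left(2 - \frac{55}{18}\right)} = \frac{1}{-120 - \frac{19}{18}} = \frac{1}{- \frac{2179}{18}} = - \frac{18}{2179}$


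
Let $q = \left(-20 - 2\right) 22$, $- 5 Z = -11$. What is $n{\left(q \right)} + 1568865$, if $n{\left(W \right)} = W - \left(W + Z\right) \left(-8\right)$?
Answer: $\frac{7822633}{5} \approx 1.5645 \cdot 10^{6}$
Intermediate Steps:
$Z = \frac{11}{5}$ ($Z = \left(- \frac{1}{5}\right) \left(-11\right) = \frac{11}{5} \approx 2.2$)
$q = -484$ ($q = \left(-22\right) 22 = -484$)
$n{\left(W \right)} = \frac{88}{5} + 9 W$ ($n{\left(W \right)} = W - \left(W + \frac{11}{5}\right) \left(-8\right) = W - \left(\frac{11}{5} + W\right) \left(-8\right) = W - \left(- \frac{88}{5} - 8 W\right) = W + \left(\frac{88}{5} + 8 W\right) = \frac{88}{5} + 9 W$)
$n{\left(q \right)} + 1568865 = \left(\frac{88}{5} + 9 \left(-484\right)\right) + 1568865 = \left(\frac{88}{5} - 4356\right) + 1568865 = - \frac{21692}{5} + 1568865 = \frac{7822633}{5}$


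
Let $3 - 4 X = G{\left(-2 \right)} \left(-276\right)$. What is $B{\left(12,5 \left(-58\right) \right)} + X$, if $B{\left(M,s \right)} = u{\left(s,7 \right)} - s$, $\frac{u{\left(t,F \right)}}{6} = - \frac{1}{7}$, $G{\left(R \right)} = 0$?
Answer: $\frac{8117}{28} \approx 289.89$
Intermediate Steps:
$u{\left(t,F \right)} = - \frac{6}{7}$ ($u{\left(t,F \right)} = 6 \left(- \frac{1}{7}\right) = - \frac{6}{7}$)
$B{\left(M,s \right)} = - \frac{6}{7} - s$
$X = \frac{3}{4}$ ($X = \frac{3}{4} - \frac{0 \left(-276\right)}{4} = \frac{3}{4} - 0 = \frac{3}{4} + 0 = \frac{3}{4} \approx 0.75$)
$B{\left(12,5 \left(-58\right) \right)} + X = \left(- \frac{6}{7} - 5 \left(-58\right)\right) + \frac{3}{4} = \left(- \frac{6}{7} - -290\right) + \frac{3}{4} = \left(- \frac{6}{7} + 290\right) + \frac{3}{4} = \frac{2024}{7} + \frac{3}{4} = \frac{8117}{28}$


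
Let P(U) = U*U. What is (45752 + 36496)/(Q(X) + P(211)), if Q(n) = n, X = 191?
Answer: 149/81 ≈ 1.8395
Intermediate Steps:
P(U) = U²
(45752 + 36496)/(Q(X) + P(211)) = (45752 + 36496)/(191 + 211²) = 82248/(191 + 44521) = 82248/44712 = 82248*(1/44712) = 149/81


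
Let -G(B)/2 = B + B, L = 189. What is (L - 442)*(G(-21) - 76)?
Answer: -2024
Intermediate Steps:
G(B) = -4*B (G(B) = -2*(B + B) = -4*B)
(L - 442)*(G(-21) - 76) = (189 - 442)*(-4*(-21) - 76) = -253*(84 - 76) = -253*8 = -2024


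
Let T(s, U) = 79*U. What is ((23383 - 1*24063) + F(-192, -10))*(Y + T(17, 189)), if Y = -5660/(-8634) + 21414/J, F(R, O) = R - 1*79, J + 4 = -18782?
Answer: -63973363604098/4505509 ≈ -1.4199e+7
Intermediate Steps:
J = -18786 (J = -4 - 18782 = -18786)
F(R, O) = -79 + R (F(R, O) = R - 79 = -79 + R)
Y = -6546643/13516527 (Y = -5660/(-8634) + 21414/(-18786) = -5660*(-1/8634) + 21414*(-1/18786) = 2830/4317 - 3569/3131 = -6546643/13516527 ≈ -0.48434)
((23383 - 1*24063) + F(-192, -10))*(Y + T(17, 189)) = ((23383 - 1*24063) + (-79 - 192))*(-6546643/13516527 + 79*189) = ((23383 - 24063) - 271)*(-6546643/13516527 + 14931) = (-680 - 271)*(201808717994/13516527) = -951*201808717994/13516527 = -63973363604098/4505509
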